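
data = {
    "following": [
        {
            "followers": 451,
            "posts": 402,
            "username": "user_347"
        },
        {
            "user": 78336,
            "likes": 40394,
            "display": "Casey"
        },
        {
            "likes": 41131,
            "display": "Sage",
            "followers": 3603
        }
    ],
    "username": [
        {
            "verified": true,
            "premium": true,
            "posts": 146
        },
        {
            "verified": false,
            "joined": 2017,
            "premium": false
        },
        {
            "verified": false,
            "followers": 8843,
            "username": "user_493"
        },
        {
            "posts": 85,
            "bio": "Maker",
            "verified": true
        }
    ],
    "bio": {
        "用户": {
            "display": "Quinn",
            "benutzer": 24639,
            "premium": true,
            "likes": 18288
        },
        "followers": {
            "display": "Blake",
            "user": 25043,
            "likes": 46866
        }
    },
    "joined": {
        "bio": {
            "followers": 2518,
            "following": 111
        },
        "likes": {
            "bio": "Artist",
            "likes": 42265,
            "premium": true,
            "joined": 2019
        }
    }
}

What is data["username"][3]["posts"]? 85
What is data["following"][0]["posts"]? 402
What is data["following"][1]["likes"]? 40394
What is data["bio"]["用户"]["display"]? "Quinn"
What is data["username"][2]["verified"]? False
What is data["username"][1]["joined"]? 2017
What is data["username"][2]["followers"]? 8843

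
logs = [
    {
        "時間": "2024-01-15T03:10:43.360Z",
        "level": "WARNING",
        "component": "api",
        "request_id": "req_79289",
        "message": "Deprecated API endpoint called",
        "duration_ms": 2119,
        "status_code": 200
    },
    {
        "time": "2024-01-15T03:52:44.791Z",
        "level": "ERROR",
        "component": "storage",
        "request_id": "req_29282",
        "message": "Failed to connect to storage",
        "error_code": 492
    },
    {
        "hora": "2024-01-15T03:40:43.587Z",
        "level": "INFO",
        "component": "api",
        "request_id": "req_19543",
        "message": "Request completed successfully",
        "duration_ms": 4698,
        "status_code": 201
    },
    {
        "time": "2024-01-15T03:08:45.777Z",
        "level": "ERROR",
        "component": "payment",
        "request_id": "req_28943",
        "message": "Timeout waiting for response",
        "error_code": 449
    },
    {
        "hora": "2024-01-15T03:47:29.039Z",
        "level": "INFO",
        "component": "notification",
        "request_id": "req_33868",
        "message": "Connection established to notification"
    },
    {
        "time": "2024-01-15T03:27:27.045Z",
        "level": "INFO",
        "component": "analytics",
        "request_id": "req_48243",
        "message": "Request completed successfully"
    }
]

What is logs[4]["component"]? "notification"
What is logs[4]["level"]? "INFO"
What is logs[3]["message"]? "Timeout waiting for response"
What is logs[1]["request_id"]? "req_29282"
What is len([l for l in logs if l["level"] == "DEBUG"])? 0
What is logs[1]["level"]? "ERROR"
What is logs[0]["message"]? "Deprecated API endpoint called"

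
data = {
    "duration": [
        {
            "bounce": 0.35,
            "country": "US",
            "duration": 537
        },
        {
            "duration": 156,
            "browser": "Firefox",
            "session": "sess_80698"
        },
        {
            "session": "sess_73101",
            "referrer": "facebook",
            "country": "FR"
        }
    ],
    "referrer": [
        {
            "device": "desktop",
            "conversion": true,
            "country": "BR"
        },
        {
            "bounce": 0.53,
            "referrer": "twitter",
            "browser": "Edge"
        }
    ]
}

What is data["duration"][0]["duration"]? 537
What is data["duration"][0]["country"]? "US"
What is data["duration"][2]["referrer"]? "facebook"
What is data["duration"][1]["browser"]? "Firefox"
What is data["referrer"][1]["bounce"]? 0.53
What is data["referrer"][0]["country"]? "BR"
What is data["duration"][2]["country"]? "FR"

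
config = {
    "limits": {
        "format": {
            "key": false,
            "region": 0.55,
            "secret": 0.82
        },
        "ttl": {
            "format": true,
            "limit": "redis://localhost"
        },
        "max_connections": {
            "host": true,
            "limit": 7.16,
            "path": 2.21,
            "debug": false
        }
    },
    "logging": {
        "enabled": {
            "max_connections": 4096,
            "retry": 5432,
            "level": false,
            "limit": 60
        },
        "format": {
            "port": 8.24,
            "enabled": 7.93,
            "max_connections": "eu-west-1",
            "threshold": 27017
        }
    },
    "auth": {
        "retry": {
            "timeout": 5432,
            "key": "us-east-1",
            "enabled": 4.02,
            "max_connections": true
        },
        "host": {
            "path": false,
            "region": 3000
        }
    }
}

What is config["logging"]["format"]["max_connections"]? "eu-west-1"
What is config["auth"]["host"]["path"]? False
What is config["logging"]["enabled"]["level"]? False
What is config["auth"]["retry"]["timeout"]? 5432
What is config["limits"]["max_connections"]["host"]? True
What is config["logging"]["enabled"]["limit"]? 60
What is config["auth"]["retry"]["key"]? "us-east-1"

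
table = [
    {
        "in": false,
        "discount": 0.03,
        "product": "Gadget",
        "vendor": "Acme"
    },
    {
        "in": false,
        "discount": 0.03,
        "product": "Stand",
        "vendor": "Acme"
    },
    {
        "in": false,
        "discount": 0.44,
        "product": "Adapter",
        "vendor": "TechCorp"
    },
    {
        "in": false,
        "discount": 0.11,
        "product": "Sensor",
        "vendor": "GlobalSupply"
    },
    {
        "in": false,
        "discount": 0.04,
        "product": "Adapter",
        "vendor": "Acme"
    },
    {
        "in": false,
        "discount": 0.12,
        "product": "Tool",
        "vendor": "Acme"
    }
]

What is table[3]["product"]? "Sensor"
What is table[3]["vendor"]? "GlobalSupply"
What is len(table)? 6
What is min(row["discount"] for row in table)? 0.03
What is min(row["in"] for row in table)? False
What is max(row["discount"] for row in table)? 0.44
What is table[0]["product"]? "Gadget"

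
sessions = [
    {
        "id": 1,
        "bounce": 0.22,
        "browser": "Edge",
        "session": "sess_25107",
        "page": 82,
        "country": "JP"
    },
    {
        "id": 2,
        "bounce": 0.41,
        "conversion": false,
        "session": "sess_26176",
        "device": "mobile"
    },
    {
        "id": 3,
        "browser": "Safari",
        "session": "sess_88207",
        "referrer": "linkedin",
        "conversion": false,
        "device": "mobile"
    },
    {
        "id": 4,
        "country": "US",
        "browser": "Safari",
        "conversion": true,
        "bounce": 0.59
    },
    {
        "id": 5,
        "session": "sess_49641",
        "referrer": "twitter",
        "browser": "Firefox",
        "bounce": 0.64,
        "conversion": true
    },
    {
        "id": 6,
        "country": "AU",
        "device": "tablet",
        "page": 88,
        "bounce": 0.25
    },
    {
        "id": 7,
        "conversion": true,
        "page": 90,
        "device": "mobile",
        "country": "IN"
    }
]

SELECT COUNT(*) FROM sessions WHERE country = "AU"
1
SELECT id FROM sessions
[1, 2, 3, 4, 5, 6, 7]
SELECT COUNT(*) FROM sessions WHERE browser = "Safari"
2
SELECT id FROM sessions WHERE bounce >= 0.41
[2, 4, 5]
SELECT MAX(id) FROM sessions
7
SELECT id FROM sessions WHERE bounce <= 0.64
[1, 2, 4, 5, 6]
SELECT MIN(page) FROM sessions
82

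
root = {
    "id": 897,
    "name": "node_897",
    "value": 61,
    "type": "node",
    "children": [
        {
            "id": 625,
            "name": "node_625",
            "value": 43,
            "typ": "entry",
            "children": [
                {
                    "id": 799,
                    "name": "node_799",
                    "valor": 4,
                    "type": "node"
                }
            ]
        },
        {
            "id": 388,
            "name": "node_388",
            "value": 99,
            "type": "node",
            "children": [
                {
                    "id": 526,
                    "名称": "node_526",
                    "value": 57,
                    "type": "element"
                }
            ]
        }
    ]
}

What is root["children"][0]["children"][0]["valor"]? 4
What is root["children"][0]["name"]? "node_625"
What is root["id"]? 897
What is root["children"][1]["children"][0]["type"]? "element"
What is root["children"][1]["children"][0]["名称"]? "node_526"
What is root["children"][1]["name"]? "node_388"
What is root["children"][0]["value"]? 43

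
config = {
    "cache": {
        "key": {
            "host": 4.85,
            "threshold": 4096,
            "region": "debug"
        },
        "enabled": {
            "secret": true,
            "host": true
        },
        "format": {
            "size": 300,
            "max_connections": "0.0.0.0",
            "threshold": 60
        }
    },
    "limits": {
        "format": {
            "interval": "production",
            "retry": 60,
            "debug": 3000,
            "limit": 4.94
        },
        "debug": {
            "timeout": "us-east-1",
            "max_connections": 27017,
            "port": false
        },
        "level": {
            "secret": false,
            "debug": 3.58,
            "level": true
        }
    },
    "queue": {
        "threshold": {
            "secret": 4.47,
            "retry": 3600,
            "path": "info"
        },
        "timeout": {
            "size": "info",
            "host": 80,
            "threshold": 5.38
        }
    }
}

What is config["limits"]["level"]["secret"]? False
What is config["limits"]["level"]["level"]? True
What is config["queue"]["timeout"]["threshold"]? 5.38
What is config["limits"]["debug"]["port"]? False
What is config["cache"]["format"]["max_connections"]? "0.0.0.0"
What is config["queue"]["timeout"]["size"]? "info"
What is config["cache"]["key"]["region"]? "debug"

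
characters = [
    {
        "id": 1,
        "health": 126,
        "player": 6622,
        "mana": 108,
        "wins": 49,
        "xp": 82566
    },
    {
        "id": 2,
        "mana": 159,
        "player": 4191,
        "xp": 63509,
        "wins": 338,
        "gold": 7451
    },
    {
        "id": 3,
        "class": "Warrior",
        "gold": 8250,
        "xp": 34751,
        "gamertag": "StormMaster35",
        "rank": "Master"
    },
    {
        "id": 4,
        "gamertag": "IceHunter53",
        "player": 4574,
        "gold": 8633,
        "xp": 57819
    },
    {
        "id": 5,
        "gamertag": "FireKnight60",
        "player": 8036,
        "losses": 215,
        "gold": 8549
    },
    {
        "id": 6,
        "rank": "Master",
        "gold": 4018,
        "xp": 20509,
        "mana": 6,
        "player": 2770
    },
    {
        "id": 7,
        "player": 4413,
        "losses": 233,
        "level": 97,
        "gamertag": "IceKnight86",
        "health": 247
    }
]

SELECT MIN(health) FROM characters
126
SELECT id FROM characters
[1, 2, 3, 4, 5, 6, 7]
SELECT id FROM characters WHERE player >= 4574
[1, 4, 5]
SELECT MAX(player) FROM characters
8036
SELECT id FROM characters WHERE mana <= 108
[1, 6]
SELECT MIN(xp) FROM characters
20509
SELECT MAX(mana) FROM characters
159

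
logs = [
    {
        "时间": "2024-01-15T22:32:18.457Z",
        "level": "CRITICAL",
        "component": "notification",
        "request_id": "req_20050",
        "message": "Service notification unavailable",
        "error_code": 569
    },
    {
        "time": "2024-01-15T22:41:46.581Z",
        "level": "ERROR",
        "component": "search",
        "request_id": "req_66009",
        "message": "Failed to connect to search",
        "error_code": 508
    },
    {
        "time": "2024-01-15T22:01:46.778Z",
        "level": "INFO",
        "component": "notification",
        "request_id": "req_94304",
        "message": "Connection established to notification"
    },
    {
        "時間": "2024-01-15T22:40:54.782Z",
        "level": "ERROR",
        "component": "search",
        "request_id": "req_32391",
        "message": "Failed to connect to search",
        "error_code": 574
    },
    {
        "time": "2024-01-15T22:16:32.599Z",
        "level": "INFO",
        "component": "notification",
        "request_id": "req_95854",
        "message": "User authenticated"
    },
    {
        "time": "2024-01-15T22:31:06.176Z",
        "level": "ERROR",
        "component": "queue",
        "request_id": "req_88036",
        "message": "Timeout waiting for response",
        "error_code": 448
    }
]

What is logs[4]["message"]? "User authenticated"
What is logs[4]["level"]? "INFO"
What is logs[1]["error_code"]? 508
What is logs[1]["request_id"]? "req_66009"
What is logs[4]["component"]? "notification"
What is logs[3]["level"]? "ERROR"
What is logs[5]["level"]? "ERROR"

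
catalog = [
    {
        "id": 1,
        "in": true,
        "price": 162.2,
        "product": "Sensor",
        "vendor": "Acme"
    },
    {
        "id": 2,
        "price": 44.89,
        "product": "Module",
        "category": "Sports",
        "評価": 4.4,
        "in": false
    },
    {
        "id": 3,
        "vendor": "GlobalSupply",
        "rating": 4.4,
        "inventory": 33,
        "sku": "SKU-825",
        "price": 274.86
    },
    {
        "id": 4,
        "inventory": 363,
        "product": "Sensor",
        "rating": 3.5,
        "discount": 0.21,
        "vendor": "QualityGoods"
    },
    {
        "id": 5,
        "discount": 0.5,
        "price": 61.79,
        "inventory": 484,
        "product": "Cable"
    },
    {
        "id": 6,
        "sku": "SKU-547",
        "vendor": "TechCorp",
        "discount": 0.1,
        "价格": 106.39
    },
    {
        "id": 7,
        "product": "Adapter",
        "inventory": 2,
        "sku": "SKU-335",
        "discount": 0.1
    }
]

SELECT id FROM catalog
[1, 2, 3, 4, 5, 6, 7]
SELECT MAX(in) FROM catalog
True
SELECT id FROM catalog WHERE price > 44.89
[1, 3, 5]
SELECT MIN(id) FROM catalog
1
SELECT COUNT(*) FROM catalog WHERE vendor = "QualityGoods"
1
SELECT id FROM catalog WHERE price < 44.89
[]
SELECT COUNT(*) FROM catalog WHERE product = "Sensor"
2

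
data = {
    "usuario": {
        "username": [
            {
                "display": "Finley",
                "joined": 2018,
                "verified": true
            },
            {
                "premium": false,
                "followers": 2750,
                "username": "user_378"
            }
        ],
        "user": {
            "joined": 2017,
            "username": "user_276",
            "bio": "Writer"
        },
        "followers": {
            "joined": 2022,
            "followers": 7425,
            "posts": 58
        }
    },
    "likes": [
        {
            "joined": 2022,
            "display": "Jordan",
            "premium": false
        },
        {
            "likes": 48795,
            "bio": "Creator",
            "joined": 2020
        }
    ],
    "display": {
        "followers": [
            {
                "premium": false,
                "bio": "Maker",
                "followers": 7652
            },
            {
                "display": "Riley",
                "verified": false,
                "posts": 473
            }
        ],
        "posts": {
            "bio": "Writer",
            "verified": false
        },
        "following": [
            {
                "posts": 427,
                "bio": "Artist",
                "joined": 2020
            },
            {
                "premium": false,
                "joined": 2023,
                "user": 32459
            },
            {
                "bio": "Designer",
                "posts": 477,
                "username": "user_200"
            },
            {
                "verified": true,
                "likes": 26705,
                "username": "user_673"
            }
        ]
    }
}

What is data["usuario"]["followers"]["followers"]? 7425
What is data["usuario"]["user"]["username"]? "user_276"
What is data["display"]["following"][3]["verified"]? True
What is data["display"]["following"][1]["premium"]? False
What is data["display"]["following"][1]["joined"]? 2023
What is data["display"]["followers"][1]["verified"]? False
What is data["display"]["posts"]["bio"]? "Writer"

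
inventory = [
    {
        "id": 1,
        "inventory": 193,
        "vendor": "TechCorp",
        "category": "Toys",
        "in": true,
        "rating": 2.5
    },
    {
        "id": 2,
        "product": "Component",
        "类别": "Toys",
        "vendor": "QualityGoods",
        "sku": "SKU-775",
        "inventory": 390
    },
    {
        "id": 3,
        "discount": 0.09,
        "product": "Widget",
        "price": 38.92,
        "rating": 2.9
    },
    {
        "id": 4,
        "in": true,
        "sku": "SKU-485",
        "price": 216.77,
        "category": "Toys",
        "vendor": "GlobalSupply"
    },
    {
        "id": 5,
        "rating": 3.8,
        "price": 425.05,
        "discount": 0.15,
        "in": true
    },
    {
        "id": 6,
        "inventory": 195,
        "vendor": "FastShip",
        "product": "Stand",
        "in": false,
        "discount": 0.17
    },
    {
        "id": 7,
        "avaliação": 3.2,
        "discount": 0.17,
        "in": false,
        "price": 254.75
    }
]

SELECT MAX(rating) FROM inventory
3.8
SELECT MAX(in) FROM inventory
True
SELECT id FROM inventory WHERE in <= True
[1, 4, 5, 6, 7]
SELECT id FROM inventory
[1, 2, 3, 4, 5, 6, 7]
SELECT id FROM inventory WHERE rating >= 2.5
[1, 3, 5]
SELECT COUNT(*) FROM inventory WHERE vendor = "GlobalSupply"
1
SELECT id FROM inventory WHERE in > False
[1, 4, 5]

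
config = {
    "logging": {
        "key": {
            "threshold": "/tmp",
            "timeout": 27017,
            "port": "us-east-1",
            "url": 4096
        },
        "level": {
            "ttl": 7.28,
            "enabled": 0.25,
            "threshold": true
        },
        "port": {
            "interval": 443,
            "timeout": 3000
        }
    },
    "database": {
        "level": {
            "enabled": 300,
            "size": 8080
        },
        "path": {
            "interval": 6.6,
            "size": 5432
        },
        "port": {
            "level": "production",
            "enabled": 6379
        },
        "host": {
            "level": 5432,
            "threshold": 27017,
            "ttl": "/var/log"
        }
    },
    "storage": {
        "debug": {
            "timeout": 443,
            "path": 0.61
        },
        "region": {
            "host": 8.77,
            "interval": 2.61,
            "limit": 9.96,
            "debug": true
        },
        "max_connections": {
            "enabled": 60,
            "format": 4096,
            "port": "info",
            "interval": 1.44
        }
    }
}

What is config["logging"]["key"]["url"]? 4096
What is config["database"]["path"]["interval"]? 6.6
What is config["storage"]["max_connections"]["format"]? 4096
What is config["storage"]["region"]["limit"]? 9.96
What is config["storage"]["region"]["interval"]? 2.61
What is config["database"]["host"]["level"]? 5432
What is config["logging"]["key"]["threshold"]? "/tmp"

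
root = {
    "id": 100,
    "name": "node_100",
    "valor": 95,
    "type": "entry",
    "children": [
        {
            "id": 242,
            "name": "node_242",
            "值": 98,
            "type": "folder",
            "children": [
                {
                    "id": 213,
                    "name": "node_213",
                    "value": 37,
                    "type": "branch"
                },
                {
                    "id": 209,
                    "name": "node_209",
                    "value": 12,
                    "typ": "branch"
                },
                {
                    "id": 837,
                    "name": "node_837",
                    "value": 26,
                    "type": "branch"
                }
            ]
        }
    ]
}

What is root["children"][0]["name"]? "node_242"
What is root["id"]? 100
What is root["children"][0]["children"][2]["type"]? "branch"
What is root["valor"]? 95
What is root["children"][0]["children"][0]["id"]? 213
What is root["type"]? "entry"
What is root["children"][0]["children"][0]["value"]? 37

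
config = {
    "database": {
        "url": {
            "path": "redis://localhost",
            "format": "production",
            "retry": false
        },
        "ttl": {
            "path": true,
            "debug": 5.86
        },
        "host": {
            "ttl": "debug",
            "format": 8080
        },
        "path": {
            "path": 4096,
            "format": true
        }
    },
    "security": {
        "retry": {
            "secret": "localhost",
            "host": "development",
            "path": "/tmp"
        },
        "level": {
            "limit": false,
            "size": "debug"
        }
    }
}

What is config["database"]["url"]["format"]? "production"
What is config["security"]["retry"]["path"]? "/tmp"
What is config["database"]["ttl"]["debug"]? 5.86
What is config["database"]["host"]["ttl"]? "debug"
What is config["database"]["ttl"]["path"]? True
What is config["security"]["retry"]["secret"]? "localhost"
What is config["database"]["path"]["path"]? 4096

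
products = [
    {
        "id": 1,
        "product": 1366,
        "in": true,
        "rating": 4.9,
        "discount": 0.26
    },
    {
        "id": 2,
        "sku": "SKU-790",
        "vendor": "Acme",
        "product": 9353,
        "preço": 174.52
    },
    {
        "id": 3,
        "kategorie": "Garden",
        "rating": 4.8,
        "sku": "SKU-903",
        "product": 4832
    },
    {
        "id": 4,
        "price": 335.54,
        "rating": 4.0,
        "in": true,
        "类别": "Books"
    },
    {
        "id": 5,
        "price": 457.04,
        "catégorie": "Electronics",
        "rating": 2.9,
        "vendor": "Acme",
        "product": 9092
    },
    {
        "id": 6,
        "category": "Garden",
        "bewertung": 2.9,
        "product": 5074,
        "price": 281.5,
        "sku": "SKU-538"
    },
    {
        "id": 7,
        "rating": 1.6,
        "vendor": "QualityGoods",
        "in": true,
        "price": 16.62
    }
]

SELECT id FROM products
[1, 2, 3, 4, 5, 6, 7]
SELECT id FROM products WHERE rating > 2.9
[1, 3, 4]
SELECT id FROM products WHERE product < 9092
[1, 3, 6]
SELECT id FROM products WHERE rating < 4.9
[3, 4, 5, 7]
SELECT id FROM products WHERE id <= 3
[1, 2, 3]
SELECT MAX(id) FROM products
7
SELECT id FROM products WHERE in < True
[]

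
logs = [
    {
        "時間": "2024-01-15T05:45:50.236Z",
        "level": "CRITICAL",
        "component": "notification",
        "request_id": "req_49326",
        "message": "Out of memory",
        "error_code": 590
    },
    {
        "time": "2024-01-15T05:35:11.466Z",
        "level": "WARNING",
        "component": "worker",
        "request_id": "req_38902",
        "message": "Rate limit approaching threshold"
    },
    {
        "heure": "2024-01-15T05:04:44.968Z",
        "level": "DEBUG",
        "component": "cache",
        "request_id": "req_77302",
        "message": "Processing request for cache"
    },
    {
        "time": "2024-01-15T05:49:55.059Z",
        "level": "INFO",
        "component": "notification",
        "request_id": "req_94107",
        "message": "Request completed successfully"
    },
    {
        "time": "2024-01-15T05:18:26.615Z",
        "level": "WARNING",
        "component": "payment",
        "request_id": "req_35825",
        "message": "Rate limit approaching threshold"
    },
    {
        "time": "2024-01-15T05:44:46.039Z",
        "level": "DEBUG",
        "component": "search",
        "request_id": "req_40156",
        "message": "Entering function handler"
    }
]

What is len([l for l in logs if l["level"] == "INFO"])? 1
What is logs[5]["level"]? "DEBUG"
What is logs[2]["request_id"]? "req_77302"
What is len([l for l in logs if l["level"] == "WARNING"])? 2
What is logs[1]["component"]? "worker"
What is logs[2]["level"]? "DEBUG"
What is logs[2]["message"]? "Processing request for cache"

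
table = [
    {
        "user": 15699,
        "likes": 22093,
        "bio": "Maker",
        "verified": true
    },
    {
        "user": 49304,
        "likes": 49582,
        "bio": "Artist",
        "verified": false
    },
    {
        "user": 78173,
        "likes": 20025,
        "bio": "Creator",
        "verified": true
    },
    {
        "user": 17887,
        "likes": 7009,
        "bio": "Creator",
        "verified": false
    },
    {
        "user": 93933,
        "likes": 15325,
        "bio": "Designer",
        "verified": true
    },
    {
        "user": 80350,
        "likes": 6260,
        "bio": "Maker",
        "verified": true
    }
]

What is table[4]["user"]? 93933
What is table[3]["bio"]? "Creator"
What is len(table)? 6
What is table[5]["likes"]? 6260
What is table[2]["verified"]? True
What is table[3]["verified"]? False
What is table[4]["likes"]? 15325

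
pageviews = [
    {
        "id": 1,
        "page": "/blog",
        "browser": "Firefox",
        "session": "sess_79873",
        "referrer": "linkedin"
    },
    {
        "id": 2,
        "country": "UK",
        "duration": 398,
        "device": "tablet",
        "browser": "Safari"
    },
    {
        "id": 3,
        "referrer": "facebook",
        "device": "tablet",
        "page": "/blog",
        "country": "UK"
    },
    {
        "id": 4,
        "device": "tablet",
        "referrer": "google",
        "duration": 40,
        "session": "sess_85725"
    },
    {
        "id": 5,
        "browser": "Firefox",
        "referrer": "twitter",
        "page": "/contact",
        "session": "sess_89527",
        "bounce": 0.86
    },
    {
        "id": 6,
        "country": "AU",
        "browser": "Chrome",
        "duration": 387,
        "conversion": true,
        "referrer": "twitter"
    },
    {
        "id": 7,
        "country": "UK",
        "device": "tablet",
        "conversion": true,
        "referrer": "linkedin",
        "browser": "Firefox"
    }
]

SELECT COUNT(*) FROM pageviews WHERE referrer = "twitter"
2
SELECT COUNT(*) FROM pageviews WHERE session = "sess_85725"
1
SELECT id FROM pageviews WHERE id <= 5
[1, 2, 3, 4, 5]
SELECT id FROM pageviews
[1, 2, 3, 4, 5, 6, 7]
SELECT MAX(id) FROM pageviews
7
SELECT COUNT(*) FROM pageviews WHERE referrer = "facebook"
1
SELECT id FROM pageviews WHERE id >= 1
[1, 2, 3, 4, 5, 6, 7]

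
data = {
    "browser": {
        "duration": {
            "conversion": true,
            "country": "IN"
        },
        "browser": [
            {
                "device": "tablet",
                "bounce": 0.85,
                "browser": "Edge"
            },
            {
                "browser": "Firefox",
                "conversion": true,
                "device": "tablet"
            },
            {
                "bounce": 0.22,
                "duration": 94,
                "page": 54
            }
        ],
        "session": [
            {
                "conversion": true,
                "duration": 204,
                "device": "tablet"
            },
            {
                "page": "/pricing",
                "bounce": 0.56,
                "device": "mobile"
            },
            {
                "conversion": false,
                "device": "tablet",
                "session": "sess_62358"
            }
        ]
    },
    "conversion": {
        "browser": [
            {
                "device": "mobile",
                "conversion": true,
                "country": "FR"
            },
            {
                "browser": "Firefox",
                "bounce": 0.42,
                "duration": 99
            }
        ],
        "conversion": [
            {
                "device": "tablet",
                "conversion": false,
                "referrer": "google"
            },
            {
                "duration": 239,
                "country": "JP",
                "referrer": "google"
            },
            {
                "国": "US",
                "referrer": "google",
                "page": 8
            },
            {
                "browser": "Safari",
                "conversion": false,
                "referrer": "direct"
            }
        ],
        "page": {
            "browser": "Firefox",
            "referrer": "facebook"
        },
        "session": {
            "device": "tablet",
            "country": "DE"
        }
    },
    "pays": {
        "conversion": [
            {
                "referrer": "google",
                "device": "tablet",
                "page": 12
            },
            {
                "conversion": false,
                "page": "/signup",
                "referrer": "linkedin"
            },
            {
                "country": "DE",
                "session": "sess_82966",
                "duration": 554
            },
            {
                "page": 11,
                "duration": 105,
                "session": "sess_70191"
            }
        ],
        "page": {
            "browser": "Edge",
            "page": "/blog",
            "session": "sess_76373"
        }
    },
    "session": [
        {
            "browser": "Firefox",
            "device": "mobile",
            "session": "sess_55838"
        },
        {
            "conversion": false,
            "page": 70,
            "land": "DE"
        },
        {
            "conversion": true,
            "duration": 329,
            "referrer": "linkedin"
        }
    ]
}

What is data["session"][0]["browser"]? "Firefox"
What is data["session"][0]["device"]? "mobile"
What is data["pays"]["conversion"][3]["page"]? 11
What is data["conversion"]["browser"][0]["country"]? "FR"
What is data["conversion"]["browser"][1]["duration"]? 99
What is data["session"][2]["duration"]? 329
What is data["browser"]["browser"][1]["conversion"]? True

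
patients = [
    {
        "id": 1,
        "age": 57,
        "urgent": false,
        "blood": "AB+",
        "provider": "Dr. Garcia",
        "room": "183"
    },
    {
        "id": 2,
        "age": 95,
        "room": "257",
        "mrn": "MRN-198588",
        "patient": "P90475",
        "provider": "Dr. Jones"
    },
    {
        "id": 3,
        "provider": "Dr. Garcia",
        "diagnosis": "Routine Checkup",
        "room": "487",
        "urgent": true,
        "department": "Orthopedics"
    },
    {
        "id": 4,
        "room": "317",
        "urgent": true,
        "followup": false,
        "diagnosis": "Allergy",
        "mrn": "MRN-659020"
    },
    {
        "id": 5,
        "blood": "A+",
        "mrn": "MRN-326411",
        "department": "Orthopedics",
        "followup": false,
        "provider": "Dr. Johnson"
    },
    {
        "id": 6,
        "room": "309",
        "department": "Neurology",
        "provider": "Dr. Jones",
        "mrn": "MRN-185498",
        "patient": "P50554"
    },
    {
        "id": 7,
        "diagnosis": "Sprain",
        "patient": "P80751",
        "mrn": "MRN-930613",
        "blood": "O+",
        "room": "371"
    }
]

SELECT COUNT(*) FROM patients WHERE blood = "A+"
1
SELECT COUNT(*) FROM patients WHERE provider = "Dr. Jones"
2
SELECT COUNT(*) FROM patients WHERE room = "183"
1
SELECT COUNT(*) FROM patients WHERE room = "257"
1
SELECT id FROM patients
[1, 2, 3, 4, 5, 6, 7]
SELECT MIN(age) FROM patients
57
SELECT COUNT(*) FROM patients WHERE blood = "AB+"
1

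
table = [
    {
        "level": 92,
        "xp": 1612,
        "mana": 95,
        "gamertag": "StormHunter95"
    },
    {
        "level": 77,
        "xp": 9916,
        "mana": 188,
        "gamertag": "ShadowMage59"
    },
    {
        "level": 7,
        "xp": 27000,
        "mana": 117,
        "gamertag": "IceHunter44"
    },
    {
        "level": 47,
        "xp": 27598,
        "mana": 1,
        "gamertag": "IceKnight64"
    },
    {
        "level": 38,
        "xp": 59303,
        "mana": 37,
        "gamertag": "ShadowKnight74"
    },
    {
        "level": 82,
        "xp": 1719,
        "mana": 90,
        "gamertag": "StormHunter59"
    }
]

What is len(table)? 6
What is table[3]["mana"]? 1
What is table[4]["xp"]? 59303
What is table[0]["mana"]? 95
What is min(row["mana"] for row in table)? 1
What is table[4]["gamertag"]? "ShadowKnight74"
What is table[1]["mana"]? 188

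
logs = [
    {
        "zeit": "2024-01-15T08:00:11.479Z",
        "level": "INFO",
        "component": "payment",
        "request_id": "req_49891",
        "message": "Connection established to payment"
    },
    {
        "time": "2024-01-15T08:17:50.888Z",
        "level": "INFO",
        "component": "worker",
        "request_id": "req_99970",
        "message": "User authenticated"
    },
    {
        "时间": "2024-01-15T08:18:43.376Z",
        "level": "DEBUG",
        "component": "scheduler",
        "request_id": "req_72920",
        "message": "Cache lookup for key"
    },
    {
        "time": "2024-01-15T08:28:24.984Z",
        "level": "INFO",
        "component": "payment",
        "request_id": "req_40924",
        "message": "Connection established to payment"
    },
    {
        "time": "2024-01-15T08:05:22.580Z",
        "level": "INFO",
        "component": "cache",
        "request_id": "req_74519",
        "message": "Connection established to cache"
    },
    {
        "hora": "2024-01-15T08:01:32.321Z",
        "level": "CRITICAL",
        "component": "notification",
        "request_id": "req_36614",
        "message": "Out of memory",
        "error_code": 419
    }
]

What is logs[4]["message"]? "Connection established to cache"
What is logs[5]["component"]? "notification"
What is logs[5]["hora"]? "2024-01-15T08:01:32.321Z"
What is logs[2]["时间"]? "2024-01-15T08:18:43.376Z"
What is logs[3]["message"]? "Connection established to payment"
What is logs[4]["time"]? "2024-01-15T08:05:22.580Z"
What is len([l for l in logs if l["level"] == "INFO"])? 4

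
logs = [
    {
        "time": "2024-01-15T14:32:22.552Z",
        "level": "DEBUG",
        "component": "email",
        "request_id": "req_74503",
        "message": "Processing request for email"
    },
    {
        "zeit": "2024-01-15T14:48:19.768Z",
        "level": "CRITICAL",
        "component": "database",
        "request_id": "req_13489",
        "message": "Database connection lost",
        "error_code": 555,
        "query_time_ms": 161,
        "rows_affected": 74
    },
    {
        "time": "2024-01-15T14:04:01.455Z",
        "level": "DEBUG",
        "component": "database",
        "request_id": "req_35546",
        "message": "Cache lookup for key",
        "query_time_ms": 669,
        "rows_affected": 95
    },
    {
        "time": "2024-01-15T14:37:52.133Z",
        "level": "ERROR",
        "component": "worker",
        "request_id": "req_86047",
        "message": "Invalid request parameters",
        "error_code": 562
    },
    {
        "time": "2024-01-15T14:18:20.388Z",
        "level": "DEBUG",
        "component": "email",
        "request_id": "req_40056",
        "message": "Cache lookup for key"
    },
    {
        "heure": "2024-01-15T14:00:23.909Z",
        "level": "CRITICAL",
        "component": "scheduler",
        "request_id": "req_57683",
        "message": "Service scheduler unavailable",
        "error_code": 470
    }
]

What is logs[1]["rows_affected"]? 74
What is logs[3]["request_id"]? "req_86047"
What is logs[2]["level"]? "DEBUG"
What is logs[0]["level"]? "DEBUG"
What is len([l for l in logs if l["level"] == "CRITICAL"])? 2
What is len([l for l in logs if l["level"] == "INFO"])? 0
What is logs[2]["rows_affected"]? 95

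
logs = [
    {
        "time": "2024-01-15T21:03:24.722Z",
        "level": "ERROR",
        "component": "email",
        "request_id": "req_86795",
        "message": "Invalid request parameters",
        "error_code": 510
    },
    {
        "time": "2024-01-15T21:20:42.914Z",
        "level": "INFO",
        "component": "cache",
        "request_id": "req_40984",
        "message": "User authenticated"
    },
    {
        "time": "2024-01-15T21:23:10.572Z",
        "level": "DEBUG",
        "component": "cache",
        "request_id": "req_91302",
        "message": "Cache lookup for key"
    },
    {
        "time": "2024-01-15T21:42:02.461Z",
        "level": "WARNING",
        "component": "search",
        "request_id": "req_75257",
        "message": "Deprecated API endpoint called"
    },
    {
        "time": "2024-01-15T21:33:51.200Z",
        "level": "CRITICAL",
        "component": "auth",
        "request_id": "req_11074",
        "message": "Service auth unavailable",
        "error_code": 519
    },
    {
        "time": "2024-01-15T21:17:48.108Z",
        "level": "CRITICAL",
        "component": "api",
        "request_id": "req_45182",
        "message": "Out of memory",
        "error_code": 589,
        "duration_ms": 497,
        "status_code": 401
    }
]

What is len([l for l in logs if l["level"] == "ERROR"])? 1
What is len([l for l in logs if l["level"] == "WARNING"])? 1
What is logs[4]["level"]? "CRITICAL"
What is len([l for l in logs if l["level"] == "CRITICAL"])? 2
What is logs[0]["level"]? "ERROR"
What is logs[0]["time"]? "2024-01-15T21:03:24.722Z"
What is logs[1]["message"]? "User authenticated"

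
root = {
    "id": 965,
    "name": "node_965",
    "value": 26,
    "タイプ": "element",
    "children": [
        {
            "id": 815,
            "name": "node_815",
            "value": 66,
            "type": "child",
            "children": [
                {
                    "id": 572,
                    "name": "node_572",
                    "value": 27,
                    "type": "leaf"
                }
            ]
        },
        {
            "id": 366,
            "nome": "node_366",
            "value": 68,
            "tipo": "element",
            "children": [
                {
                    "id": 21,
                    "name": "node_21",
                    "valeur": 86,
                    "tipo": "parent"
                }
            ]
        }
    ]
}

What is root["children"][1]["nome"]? "node_366"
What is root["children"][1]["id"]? 366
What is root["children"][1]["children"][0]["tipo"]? "parent"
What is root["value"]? 26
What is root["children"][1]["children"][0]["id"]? 21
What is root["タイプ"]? "element"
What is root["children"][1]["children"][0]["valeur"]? 86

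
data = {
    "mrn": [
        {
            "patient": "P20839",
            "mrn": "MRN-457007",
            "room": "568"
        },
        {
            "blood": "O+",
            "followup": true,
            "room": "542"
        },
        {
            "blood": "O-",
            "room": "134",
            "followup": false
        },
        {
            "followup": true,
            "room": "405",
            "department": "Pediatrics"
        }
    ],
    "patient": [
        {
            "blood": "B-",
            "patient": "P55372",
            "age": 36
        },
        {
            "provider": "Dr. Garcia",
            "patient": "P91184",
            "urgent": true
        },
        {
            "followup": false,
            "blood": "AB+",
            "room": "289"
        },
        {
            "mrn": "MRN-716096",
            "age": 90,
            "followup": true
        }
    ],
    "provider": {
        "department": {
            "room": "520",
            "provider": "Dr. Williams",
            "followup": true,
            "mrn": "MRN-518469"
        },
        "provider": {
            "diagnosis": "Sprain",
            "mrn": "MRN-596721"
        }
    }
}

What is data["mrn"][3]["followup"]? True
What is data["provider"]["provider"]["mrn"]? "MRN-596721"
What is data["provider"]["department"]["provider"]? "Dr. Williams"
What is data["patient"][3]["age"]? 90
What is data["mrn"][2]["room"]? "134"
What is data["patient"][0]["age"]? 36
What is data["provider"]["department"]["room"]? "520"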